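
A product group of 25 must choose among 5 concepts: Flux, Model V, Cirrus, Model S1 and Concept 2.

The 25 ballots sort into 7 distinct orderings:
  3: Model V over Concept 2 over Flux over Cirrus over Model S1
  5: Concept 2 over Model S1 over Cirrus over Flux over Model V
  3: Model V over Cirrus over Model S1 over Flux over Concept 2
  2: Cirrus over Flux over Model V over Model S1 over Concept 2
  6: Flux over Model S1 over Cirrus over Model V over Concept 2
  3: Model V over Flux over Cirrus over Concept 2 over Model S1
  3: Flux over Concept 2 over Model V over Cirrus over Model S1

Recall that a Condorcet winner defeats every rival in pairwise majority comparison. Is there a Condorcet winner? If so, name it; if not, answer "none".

Flux

Check each pair by majority over 25 ballots:
Flux vs Model V: Flux, 16–9.
Flux vs Cirrus: Flux wins 15–10.
Flux–Model S1: Flux 17–8.
Flux vs Concept 2: Flux, 17–8.
Model V–Cirrus: Cirrus 13–12.
Model V vs Model S1: Model V, 14–11.
Model V vs Concept 2: Model V wins 17–8.
Cirrus–Model S1: Cirrus 14–11.
Cirrus vs Concept 2: Cirrus wins 14–11.
Model S1–Concept 2: Concept 2 14–11.
Only Flux has no losses; Flux is the Condorcet winner.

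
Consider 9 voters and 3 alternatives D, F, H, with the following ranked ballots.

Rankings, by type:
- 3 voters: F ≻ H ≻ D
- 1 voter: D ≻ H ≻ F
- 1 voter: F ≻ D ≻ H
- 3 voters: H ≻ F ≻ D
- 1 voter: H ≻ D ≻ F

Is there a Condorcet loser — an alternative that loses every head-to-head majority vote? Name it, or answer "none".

Pairwise majorities:
D vs F: F wins 7–2.
D–H: H 7–2.
F vs H: 3+1 = 4 for F, 5 for H — H by 5–4.
D loses to every other alternative — it is the Condorcet loser.

D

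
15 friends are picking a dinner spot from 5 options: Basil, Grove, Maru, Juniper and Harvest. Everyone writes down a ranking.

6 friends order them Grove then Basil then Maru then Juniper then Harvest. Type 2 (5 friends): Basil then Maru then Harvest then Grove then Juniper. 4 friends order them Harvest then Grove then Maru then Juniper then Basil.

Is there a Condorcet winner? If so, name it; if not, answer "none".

none

Check each pair by majority over 15 ballots:
Basil–Grove: Grove 10–5.
Basil vs Maru: 6+5 = 11 for Basil, 4 for Maru — Basil by 11–4.
Basil vs Juniper: Basil wins 11–4.
Basil vs Harvest: 11 to 4, Basil.
Grove vs Maru: Grove is ranked higher on 6+4 = 10 ballots, Maru on 5. Grove wins 10–5.
Grove vs Juniper: Grove wins 15–0.
Grove vs Harvest: Harvest wins 9–6.
Maru vs Juniper: 6+5+4 = 15 for Maru, 0 for Juniper — Maru by 15–0.
Maru vs Harvest: Maru is ranked higher on 6+5 = 11 ballots, Harvest on 4. Maru wins 11–4.
Juniper vs Harvest: Juniper is ranked higher on 6 ballots, Harvest on 9. Harvest wins 9–6.
No restaurant is unbeaten: Basil loses to Grove; Grove loses to Harvest; Maru loses to Basil; Juniper loses to Basil; Harvest loses to Basil. In particular Basil beats Harvest beats Grove beats Basil is a majority cycle — no Condorcet winner exists.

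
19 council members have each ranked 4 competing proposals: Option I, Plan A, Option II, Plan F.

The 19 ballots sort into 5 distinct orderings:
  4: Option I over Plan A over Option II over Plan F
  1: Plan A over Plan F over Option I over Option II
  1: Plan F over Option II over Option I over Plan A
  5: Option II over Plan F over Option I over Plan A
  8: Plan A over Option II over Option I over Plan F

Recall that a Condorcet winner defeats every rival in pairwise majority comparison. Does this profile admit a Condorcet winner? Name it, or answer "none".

Check each pair by majority over 19 ballots:
Option I vs Plan A: Option I, 10–9.
Option I vs Option II: Option I is ranked higher on 4+1 = 5 ballots, Option II on 14. Option II wins 14–5.
Option I vs Plan F: 12 to 7, Option I.
Plan A vs Option II: Plan A, 13–6.
Plan A–Plan F: Plan A 13–6.
Option II–Plan F: Option II 17–2.
No option is unbeaten: Option I loses to Option II; Plan A loses to Option I; Option II loses to Plan A; Plan F loses to Option I. In particular Option I → Plan A → Option II → Option I is a majority cycle — no Condorcet winner exists.

none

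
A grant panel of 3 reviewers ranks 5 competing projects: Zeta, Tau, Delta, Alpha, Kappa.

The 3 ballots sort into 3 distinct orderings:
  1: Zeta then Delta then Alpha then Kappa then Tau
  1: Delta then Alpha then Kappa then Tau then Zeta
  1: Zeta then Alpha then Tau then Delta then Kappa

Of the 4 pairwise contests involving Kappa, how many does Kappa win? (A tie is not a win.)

1

Kappa against each rival (3 reviewers):
Kappa vs Zeta: Kappa is ranked higher on 1 ballot, Zeta on 2. Zeta wins 2–1.
Kappa vs Tau: Kappa wins 2–1.
Kappa vs Delta: Kappa is ranked higher on 0 ballots, Delta on 3. Delta wins 3–0.
Kappa–Alpha: Alpha 3–0.
Kappa beats Tau; loses to Zeta, Delta, Alpha — 1 pairwise win.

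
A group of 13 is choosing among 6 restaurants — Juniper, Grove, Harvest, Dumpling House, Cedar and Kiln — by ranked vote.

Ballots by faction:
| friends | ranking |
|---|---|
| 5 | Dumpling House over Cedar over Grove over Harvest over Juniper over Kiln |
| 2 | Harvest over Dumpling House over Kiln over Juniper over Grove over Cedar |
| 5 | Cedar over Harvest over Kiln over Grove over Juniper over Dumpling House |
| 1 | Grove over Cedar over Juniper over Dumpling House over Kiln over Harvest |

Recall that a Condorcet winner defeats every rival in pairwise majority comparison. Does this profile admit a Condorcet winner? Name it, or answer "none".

Head-to-head results (13 friends):
Juniper vs Grove: 2 to 11, Grove.
Juniper vs Harvest: Juniper is ranked higher on 1 ballot, Harvest on 12. Harvest wins 12–1.
Juniper vs Dumpling House: Juniper is ranked higher on 5+1 = 6 ballots, Dumpling House on 7. Dumpling House wins 7–6.
Juniper vs Cedar: 2 for Juniper, 11 for Cedar — Cedar by 11–2.
Juniper vs Kiln: 5+1 = 6 for Juniper, 7 for Kiln — Kiln by 7–6.
Grove vs Harvest: Grove preferred on 5+1 = 6 ballots; Harvest wins 7–6.
Grove vs Dumpling House: Grove preferred on 5+1 = 6 ballots; Dumpling House wins 7–6.
Grove vs Cedar: 2+1 = 3 for Grove, 10 for Cedar — Cedar by 10–3.
Grove vs Kiln: 6 to 7, Kiln.
Harvest vs Dumpling House: Harvest is ranked higher on 2+5 = 7 ballots, Dumpling House on 6. Harvest wins 7–6.
Harvest vs Cedar: Harvest is ranked higher on 2 ballots, Cedar on 11. Cedar wins 11–2.
Harvest vs Kiln: 5+2+5 = 12 for Harvest, 1 for Kiln — Harvest by 12–1.
Dumpling House vs Cedar: 5+2 = 7 for Dumpling House, 6 for Cedar — Dumpling House by 7–6.
Dumpling House vs Kiln: 8 to 5, Dumpling House.
Cedar vs Kiln: 5+5+1 = 11 for Cedar, 2 for Kiln — Cedar by 11–2.
Every restaurant loses at least once (Juniper loses to Grove; Grove loses to Harvest; Harvest loses to Cedar; Dumpling House loses to Harvest; Cedar loses to Dumpling House; Kiln loses to Harvest). The majority relation contains the cycle Harvest > Dumpling House > Cedar > Harvest, so there is no Condorcet winner.

none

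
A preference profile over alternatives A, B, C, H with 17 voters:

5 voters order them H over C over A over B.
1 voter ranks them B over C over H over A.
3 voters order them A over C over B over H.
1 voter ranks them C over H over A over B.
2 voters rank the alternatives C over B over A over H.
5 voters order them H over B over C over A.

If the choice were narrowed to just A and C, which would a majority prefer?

C

Ballots ranking A above C: 3.
Ballots ranking C above A: 17 − 3 = 14.
C wins the head-to-head 14–3.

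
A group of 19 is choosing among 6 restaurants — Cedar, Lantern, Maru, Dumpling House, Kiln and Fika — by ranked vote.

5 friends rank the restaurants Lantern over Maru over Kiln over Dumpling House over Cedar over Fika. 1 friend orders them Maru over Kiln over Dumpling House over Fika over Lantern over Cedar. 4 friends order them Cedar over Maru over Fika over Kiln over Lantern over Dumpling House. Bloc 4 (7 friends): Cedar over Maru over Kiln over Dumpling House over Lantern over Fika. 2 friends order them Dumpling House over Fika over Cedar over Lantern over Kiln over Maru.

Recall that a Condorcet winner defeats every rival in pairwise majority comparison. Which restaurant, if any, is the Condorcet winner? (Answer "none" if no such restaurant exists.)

Cedar

Check each pair by majority over 19 ballots:
Cedar vs Lantern: 4+7+2 = 13 for Cedar, 6 for Lantern — Cedar by 13–6.
Cedar vs Maru: 13 to 6, Cedar.
Cedar vs Dumpling House: Cedar preferred on 4+7 = 11 ballots; Cedar wins 11–8.
Cedar vs Kiln: 13 to 6, Cedar.
Cedar vs Fika: 5+4+7 = 16 for Cedar, 3 for Fika — Cedar by 16–3.
Lantern vs Maru: Lantern preferred on 5+2 = 7 ballots; Maru wins 12–7.
Lantern vs Dumpling House: Lantern is ranked higher on 5+4 = 9 ballots, Dumpling House on 10. Dumpling House wins 10–9.
Lantern vs Kiln: 5+2 = 7 for Lantern, 12 for Kiln — Kiln by 12–7.
Lantern vs Fika: Lantern preferred on 5+7 = 12 ballots; Lantern wins 12–7.
Maru vs Dumpling House: Maru is ranked higher on 5+1+4+7 = 17 ballots, Dumpling House on 2. Maru wins 17–2.
Maru vs Kiln: Maru is ranked higher on 5+1+4+7 = 17 ballots, Kiln on 2. Maru wins 17–2.
Maru vs Fika: Maru preferred on 5+1+4+7 = 17 ballots; Maru wins 17–2.
Dumpling House vs Kiln: 2 to 17, Kiln.
Dumpling House vs Fika: 5+1+7+2 = 15 for Dumpling House, 4 for Fika — Dumpling House by 15–4.
Kiln vs Fika: Kiln preferred on 5+1+7 = 13 ballots; Kiln wins 13–6.
Cedar wins every pairwise contest, so Cedar is the Condorcet winner.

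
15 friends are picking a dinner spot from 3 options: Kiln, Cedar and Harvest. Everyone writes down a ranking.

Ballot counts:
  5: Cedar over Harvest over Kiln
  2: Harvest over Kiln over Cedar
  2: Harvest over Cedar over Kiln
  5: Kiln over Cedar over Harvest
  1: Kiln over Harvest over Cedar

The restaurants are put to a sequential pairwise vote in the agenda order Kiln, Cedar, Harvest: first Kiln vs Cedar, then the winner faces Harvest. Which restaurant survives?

Harvest

Round 1: Kiln vs Cedar — 8–7, Kiln advances.
Round 2: Kiln vs Harvest — 6–9, Harvest advances.
Harvest survives the agenda.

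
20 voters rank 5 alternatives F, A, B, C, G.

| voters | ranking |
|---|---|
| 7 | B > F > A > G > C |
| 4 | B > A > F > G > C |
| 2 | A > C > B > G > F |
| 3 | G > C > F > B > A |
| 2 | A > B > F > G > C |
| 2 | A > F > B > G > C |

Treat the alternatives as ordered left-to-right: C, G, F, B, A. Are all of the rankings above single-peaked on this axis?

no

Axis positions: C=1, G=2, F=3, B=4, A=5.
Ballot type 1 (peak B at position 4): ranking walks positions 4-3-5-2-1, expanding outward from the peak — single-peaked.
Ballot type 2 (peak B at position 4): ranking walks positions 4-5-3-2-1, expanding outward from the peak — single-peaked.
Ballot type 3: ranking walks positions 5-1-4-2-3; C is ranked above B even though B lies between C and the peak A on the axis — preferences dip and rise again. Not single-peaked.
Ballot type 4 (peak G at position 2): ranking walks positions 2-1-3-4-5, expanding outward from the peak — single-peaked.
Ballot type 5 (peak A at position 5): ranking walks positions 5-4-3-2-1, expanding outward from the peak — single-peaked.
Ballot type 6: ranking walks positions 5-3-4-2-1; F is ranked above B even though B lies between F and the peak A on the axis — preferences dip and rise again. Not single-peaked.
Ballot type 3 violates single-peakedness, so the profile is not single-peaked on this axis.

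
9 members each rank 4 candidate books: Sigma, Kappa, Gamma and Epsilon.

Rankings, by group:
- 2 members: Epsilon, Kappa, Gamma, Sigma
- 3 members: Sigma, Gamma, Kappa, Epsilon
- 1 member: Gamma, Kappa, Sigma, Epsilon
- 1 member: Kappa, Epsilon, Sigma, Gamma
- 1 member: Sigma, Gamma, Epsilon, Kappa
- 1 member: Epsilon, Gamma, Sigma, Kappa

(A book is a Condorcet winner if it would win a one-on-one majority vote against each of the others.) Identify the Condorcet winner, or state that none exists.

Sigma

Check each pair by majority over 9 ballots:
Sigma vs Kappa: Sigma wins 5–4.
Sigma vs Gamma: Sigma, 5–4.
Sigma–Epsilon: Sigma 5–4.
Kappa vs Gamma: Gamma wins 6–3.
Kappa vs Epsilon: Kappa wins 5–4.
Gamma–Epsilon: Gamma 5–4.
Sigma beats each of Kappa, Gamma, Epsilon — Sigma is the Condorcet winner.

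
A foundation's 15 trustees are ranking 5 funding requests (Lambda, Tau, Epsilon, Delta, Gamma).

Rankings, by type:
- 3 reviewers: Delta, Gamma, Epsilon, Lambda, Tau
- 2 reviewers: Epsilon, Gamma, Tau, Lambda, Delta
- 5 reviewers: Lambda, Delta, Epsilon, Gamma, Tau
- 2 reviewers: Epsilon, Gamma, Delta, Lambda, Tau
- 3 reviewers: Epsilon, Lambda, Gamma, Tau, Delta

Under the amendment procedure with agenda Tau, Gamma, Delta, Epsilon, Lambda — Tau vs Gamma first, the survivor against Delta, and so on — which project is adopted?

Lambda

Round 1: Tau vs Gamma — 0–15, Gamma advances.
Round 2: Gamma vs Delta — 7–8, Delta advances.
Round 3: Delta vs Epsilon — 8–7, Delta advances.
Round 4: Delta vs Lambda — 5–10, Lambda advances.
The agenda winner is Lambda.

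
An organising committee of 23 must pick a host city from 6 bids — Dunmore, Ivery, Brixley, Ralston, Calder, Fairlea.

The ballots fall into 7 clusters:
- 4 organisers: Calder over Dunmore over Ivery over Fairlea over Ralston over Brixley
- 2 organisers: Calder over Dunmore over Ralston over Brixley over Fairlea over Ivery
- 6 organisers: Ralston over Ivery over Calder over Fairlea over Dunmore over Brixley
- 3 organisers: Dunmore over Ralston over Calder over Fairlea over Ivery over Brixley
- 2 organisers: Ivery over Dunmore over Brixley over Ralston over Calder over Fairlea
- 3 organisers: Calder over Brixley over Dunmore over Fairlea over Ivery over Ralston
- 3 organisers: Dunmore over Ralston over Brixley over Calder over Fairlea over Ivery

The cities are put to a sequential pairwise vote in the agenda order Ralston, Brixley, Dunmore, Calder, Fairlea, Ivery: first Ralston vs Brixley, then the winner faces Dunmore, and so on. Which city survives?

Calder

Round 1: Ralston vs Brixley — 18–5, Ralston advances.
Round 2: Ralston vs Dunmore — 6–17, Dunmore advances.
Round 3: Dunmore vs Calder — 8–15, Calder advances.
Round 4: Calder vs Fairlea — 23–0, Calder advances.
Round 5: Calder vs Ivery — 15–8, Calder advances.
The agenda winner is Calder.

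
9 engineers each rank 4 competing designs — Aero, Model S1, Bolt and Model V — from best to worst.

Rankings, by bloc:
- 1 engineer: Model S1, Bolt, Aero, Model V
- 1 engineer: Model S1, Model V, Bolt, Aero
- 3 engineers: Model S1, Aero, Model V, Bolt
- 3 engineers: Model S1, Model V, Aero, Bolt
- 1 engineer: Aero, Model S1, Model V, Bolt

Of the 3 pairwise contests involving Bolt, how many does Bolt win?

0

Bolt against each rival (9 engineers):
Bolt–Aero: Aero 7–2.
Bolt vs Model S1: Model S1 wins 9–0.
Bolt vs Model V: 1 for Bolt, 8 for Model V — Model V by 8–1.
Bolt beats no one; loses to Aero, Model S1, Model V — 0 pairwise wins.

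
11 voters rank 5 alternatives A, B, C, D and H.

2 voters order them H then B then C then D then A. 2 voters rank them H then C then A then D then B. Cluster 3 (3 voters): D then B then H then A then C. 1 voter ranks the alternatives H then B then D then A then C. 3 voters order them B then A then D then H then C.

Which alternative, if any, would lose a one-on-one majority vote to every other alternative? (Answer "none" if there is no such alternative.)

Head-to-head results (11 voters):
A–B: B 9–2.
A vs C: 7 to 4, A.
A vs D: D wins 6–5.
A vs H: 3 for A, 8 for H — H by 8–3.
B–C: B 9–2.
B vs D: B preferred on 2+1+3 = 6 ballots; B wins 6–5.
B vs H: B is ranked higher on 3+3 = 6 ballots, H on 5. B wins 6–5.
C vs D: 4 to 7, D.
C vs H: C is ranked higher on 0 ballots, H on 11. H wins 11–0.
D vs H: D wins 6–5.
Only C has no wins; C is the Condorcet loser.

C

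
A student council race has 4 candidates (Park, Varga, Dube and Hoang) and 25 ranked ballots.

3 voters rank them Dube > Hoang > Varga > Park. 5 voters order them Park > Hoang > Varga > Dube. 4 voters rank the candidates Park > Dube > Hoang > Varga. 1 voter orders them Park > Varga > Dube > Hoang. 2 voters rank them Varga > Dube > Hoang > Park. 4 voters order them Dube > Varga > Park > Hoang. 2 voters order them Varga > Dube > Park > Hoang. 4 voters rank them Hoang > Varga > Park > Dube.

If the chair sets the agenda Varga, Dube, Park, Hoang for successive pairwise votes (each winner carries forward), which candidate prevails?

Round 1: Varga vs Dube — 14–11, Varga advances.
Round 2: Varga vs Park — 15–10, Varga advances.
Round 3: Varga vs Hoang — 9–16, Hoang advances.
The agenda winner is Hoang.

Hoang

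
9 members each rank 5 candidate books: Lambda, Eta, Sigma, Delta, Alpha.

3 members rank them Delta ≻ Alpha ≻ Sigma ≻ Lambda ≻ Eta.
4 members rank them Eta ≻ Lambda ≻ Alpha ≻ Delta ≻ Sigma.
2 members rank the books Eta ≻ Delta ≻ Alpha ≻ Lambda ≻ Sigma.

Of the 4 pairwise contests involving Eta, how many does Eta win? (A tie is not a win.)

Eta against each rival (9 members):
Eta vs Lambda: Eta preferred on 4+2 = 6 ballots; Eta wins 6–3.
Eta vs Sigma: 4+2 = 6 for Eta, 3 for Sigma — Eta by 6–3.
Eta–Delta: Eta 6–3.
Eta vs Alpha: 4+2 = 6 for Eta, 3 for Alpha — Eta by 6–3.
Eta beats Lambda, Sigma, Delta, Alpha — 4 pairwise wins.

4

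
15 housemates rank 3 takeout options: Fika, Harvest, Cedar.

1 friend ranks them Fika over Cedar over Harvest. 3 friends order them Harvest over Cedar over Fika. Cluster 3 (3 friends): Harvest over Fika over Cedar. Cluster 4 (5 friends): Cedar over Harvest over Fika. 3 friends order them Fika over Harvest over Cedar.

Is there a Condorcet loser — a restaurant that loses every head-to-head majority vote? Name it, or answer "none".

Pairwise majorities:
Fika–Harvest: Harvest 11–4.
Fika–Cedar: Cedar 8–7.
Harvest vs Cedar: Harvest wins 9–6.
Fika loses to every other restaurant — it is the Condorcet loser.

Fika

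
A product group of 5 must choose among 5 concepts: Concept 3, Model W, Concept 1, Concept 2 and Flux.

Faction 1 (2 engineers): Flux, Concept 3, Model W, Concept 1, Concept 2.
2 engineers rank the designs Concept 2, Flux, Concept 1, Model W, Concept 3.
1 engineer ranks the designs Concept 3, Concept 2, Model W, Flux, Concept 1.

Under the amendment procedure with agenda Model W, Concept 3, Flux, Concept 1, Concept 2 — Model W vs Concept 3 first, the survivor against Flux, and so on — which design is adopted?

Round 1: Model W vs Concept 3 — 2–3, Concept 3 advances.
Round 2: Concept 3 vs Flux — 1–4, Flux advances.
Round 3: Flux vs Concept 1 — 5–0, Flux advances.
Round 4: Flux vs Concept 2 — 2–3, Concept 2 advances.
Concept 2 survives the agenda.

Concept 2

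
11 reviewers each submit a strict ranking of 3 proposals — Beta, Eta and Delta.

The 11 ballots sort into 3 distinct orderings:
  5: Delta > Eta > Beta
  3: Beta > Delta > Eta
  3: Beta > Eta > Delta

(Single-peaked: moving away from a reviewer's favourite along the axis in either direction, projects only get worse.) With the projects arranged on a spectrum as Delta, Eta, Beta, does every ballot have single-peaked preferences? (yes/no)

Axis positions: Delta=1, Eta=2, Beta=3.
Cluster 1 (peak Delta at position 1): ranking walks positions 1-2-3, expanding outward from the peak — single-peaked.
Cluster 2: ranking walks positions 3-1-2; Delta is ranked above Eta even though Eta lies between Delta and the peak Beta on the axis — preferences dip and rise again. Not single-peaked.
Cluster 3 (peak Beta at position 3): ranking walks positions 3-2-1, expanding outward from the peak — single-peaked.
Cluster 2 violates single-peakedness, so the profile is not single-peaked on this axis.

no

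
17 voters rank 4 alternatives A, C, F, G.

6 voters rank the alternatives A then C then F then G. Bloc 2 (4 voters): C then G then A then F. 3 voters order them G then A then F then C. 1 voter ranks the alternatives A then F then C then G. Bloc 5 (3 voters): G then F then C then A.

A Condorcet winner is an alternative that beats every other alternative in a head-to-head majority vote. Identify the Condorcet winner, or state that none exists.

Pairwise majorities:
A vs C: A wins 10–7.
A–F: A 14–3.
A vs G: G wins 10–7.
C vs F: C wins 10–7.
C vs G: C wins 11–6.
F vs G: G, 10–7.
Every alternative loses at least once (A loses to G; C loses to A; F loses to A; G loses to C). The majority relation contains the cycle A beats C beats G beats A, so there is no Condorcet winner.

none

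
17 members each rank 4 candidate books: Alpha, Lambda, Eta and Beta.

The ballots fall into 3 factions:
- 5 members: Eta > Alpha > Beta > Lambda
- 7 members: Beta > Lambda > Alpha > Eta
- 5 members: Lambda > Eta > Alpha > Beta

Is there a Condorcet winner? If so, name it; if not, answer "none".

none

Pairwise majorities:
Alpha vs Lambda: Lambda, 12–5.
Alpha vs Eta: Eta wins 10–7.
Alpha–Beta: Alpha 10–7.
Lambda–Eta: Lambda 12–5.
Lambda vs Beta: Beta, 12–5.
Eta vs Beta: Eta, 10–7.
Each book drops at least one matchup (Alpha loses to Lambda; Lambda loses to Beta; Eta loses to Lambda; Beta loses to Alpha); the cycle Alpha → Beta → Lambda → Alpha rules out a Condorcet winner.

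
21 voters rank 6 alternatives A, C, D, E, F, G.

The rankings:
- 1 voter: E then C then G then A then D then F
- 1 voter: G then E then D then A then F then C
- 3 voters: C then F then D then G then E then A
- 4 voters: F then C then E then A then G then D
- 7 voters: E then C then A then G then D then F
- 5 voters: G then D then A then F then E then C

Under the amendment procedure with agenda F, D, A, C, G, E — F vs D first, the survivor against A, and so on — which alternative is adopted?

Round 1: F vs D — 7–14, D advances.
Round 2: D vs A — 9–12, A advances.
Round 3: A vs C — 6–15, C advances.
Round 4: C vs G — 15–6, C advances.
Round 5: C vs E — 7–14, E advances.
The agenda winner is E.

E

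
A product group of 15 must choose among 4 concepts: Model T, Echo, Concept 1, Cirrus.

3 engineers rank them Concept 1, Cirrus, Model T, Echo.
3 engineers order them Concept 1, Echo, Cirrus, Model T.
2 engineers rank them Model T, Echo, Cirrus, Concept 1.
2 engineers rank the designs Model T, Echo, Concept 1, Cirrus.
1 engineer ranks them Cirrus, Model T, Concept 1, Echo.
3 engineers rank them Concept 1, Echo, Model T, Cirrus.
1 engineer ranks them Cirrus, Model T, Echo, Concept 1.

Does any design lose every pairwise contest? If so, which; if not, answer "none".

Pairwise majorities:
Model T vs Echo: 3+2+2+1+1 = 9 for Model T, 6 for Echo — Model T by 9–6.
Model T vs Concept 1: 6 to 9, Concept 1.
Model T vs Cirrus: Cirrus, 8–7.
Echo–Concept 1: Concept 1 10–5.
Echo vs Cirrus: Echo is ranked higher on 3+2+2+3 = 10 ballots, Cirrus on 5. Echo wins 10–5.
Concept 1 vs Cirrus: 3+3+2+3 = 11 for Concept 1, 4 for Cirrus — Concept 1 by 11–4.
No design is winless: Model T beats Echo; Echo beats Cirrus; Concept 1 beats Model T; Cirrus beats Model T. There is no Condorcet loser.

none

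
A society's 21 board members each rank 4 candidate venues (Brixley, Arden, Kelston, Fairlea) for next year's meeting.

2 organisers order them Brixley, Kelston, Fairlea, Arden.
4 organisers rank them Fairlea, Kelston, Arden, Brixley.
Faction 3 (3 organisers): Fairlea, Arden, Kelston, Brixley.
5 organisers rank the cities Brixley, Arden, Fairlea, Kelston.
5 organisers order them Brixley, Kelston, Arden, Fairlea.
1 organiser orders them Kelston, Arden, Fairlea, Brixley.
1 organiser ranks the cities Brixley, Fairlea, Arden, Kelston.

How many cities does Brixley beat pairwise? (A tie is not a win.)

3

Brixley against each rival (21 organisers):
Brixley vs Arden: Brixley preferred on 2+5+5+1 = 13 ballots; Brixley wins 13–8.
Brixley vs Kelston: Brixley, 13–8.
Brixley vs Fairlea: Brixley is ranked higher on 2+5+5+1 = 13 ballots, Fairlea on 8. Brixley wins 13–8.
Brixley beats Arden, Kelston, Fairlea — 3 pairwise wins.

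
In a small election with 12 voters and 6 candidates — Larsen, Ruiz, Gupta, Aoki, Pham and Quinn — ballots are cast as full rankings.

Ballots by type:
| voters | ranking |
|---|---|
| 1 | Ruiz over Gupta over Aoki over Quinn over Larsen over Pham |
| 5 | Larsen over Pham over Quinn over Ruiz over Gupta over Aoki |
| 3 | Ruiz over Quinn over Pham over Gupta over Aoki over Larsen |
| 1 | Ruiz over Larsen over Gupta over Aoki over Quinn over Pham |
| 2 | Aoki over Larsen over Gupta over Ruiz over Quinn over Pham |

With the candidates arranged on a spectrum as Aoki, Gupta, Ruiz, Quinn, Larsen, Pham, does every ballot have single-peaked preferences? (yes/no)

no

Axis positions: Aoki=1, Gupta=2, Ruiz=3, Quinn=4, Larsen=5, Pham=6.
Type 1 (peak Ruiz at position 3): ranking walks positions 3-2-1-4-5-6, expanding outward from the peak — single-peaked.
Type 2 (peak Larsen at position 5): ranking walks positions 5-6-4-3-2-1, expanding outward from the peak — single-peaked.
Type 3: ranking walks positions 3-4-6-2-1-5; Pham is ranked above Larsen even though Larsen lies between Pham and the peak Ruiz on the axis — preferences dip and rise again. Not single-peaked.
Type 4: ranking walks positions 3-5-2-1-4-6; Larsen is ranked above Quinn even though Quinn lies between Larsen and the peak Ruiz on the axis — preferences dip and rise again. Not single-peaked.
Type 5: ranking walks positions 1-5-2-3-4-6; Larsen is ranked above Gupta even though Gupta lies between Larsen and the peak Aoki on the axis — preferences dip and rise again. Not single-peaked.
Type 3 violates single-peakedness, so the profile is not single-peaked on this axis.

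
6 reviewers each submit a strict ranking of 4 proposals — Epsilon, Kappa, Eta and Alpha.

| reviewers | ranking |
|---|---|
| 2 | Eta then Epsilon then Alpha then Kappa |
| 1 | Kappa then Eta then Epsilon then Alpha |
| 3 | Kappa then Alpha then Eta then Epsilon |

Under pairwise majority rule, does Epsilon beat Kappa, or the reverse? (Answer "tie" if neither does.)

Kappa

Ballots ranking Epsilon above Kappa: 2.
Ballots ranking Kappa above Epsilon: 6 − 2 = 4.
Kappa wins the head-to-head 4–2.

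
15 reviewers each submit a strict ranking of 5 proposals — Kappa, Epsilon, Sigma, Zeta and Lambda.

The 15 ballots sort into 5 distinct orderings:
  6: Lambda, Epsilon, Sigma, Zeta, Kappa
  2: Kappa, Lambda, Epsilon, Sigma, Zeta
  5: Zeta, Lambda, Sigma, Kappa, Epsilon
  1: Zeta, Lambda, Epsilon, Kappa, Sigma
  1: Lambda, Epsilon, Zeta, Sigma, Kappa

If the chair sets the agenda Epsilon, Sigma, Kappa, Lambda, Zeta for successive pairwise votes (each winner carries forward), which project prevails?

Lambda

Round 1: Epsilon vs Sigma — 10–5, Epsilon advances.
Round 2: Epsilon vs Kappa — 8–7, Epsilon advances.
Round 3: Epsilon vs Lambda — 0–15, Lambda advances.
Round 4: Lambda vs Zeta — 9–6, Lambda advances.
The agenda winner is Lambda.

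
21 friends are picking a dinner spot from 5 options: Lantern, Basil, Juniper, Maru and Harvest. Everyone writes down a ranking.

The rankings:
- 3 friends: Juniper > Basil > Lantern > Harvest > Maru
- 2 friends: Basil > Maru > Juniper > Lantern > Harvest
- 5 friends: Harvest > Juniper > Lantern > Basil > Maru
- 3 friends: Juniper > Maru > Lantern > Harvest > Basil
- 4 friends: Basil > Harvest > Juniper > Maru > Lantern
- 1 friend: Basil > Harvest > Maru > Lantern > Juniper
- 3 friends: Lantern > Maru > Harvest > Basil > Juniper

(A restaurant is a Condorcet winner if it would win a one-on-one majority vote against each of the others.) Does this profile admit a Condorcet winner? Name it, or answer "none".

Pairwise majorities:
Lantern vs Basil: Lantern is ranked higher on 5+3+3 = 11 ballots, Basil on 10. Lantern wins 11–10.
Lantern vs Juniper: 4 to 17, Juniper.
Lantern vs Maru: Lantern preferred on 3+5+3 = 11 ballots; Lantern wins 11–10.
Lantern vs Harvest: Lantern preferred on 3+2+3+3 = 11 ballots; Lantern wins 11–10.
Basil vs Juniper: Basil preferred on 2+4+1+3 = 10 ballots; Juniper wins 11–10.
Basil vs Maru: 3+2+5+4+1 = 15 for Basil, 6 for Maru — Basil by 15–6.
Basil vs Harvest: 10 to 11, Harvest.
Juniper vs Maru: 3+5+3+4 = 15 for Juniper, 6 for Maru — Juniper by 15–6.
Juniper vs Harvest: Juniper preferred on 3+2+3 = 8 ballots; Harvest wins 13–8.
Maru vs Harvest: Maru is ranked higher on 2+3+3 = 8 ballots, Harvest on 13. Harvest wins 13–8.
No restaurant is unbeaten: Lantern loses to Juniper; Basil loses to Lantern; Juniper loses to Harvest; Maru loses to Lantern; Harvest loses to Lantern. In particular Lantern → Harvest → Juniper → Lantern is a majority cycle — no Condorcet winner exists.

none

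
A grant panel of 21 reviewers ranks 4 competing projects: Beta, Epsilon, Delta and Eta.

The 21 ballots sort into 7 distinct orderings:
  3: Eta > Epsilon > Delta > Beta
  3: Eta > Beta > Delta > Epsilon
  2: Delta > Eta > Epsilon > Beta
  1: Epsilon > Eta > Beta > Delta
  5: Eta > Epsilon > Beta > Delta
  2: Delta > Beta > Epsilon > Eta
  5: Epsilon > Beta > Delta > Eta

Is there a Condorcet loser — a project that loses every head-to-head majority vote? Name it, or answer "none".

Delta

Head-to-head results (21 reviewers):
Beta vs Epsilon: Beta preferred on 3+2 = 5 ballots; Epsilon wins 16–5.
Beta vs Delta: Beta is ranked higher on 3+1+5+5 = 14 ballots, Delta on 7. Beta wins 14–7.
Beta vs Eta: Eta wins 14–7.
Epsilon vs Delta: Epsilon is ranked higher on 3+1+5+5 = 14 ballots, Delta on 7. Epsilon wins 14–7.
Epsilon vs Eta: 1+2+5 = 8 for Epsilon, 13 for Eta — Eta by 13–8.
Delta vs Eta: Delta preferred on 2+2+5 = 9 ballots; Eta wins 12–9.
Delta is beaten in every head-to-head and is the Condorcet loser.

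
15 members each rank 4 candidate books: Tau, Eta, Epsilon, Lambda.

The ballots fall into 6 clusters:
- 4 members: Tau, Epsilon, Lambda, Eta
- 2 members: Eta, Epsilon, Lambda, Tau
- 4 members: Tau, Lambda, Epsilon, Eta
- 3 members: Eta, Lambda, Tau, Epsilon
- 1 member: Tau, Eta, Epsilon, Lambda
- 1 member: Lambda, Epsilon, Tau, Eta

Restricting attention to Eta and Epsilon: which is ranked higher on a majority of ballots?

Ballots ranking Eta above Epsilon: 2 + 3 + 1 = 6.
Ballots ranking Epsilon above Eta: 15 − 6 = 9.
Epsilon wins the head-to-head 9–6.

Epsilon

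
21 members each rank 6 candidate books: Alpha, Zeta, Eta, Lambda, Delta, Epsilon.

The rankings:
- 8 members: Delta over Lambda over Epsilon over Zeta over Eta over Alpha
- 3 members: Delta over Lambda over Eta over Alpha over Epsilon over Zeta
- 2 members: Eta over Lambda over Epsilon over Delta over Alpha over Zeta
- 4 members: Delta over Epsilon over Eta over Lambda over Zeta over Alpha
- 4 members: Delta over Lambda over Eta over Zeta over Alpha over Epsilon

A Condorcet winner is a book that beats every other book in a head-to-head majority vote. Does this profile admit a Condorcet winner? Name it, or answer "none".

Pairwise majorities:
Alpha vs Zeta: Zeta, 16–5.
Alpha vs Eta: Alpha preferred on 0 ballots; Eta wins 21–0.
Alpha vs Lambda: 0 for Alpha, 21 for Lambda — Lambda by 21–0.
Alpha vs Delta: 0 for Alpha, 21 for Delta — Delta by 21–0.
Alpha vs Epsilon: 7 to 14, Epsilon.
Zeta–Eta: Eta 13–8.
Zeta vs Lambda: Lambda, 21–0.
Zeta vs Delta: Zeta is ranked higher on 0 ballots, Delta on 21. Delta wins 21–0.
Zeta–Epsilon: Epsilon 17–4.
Eta vs Lambda: Lambda wins 15–6.
Eta vs Delta: Eta is ranked higher on 2 ballots, Delta on 19. Delta wins 19–2.
Eta vs Epsilon: Eta preferred on 3+2+4 = 9 ballots; Epsilon wins 12–9.
Lambda vs Delta: Lambda is ranked higher on 2 ballots, Delta on 19. Delta wins 19–2.
Lambda vs Epsilon: Lambda preferred on 8+3+2+4 = 17 ballots; Lambda wins 17–4.
Delta–Epsilon: Delta 19–2.
Delta defeats every rival head-to-head and is the Condorcet winner.

Delta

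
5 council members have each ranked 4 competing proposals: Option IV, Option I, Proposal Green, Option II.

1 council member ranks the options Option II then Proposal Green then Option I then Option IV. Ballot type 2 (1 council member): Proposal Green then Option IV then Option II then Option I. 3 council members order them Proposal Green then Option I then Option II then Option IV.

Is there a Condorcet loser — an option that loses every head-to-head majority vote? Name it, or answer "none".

Option IV

Pairwise majorities:
Option IV vs Option I: Option I, 4–1.
Option IV vs Proposal Green: 0 to 5, Proposal Green.
Option IV vs Option II: 1 for Option IV, 4 for Option II — Option II by 4–1.
Option I vs Proposal Green: Proposal Green wins 5–0.
Option I vs Option II: 3 to 2, Option I.
Proposal Green vs Option II: Proposal Green, 4–1.
Option IV loses to every other option — it is the Condorcet loser.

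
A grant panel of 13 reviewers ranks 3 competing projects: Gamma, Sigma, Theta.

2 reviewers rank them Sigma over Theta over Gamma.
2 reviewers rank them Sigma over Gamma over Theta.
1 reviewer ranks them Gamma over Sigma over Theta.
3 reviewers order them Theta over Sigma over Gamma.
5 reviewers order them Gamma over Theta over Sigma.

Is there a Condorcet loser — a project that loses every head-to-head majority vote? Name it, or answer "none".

Pairwise majorities:
Gamma vs Sigma: 1+5 = 6 for Gamma, 7 for Sigma — Sigma by 7–6.
Gamma vs Theta: Gamma wins 8–5.
Sigma vs Theta: Theta, 8–5.
Every project wins at least one matchup (Gamma beats Theta; Sigma beats Gamma; Theta beats Sigma), so there is no Condorcet loser.

none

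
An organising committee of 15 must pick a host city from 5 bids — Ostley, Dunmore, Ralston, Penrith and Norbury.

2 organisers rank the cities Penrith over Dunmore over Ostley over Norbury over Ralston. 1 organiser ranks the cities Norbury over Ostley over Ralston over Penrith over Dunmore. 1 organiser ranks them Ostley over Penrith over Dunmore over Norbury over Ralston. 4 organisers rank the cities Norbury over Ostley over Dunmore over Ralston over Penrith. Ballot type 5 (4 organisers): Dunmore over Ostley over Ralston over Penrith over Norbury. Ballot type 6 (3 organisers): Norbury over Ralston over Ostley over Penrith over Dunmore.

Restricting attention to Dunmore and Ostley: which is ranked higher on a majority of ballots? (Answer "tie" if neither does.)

Ballots ranking Dunmore above Ostley: 2 + 4 = 6.
Ballots ranking Ostley above Dunmore: 15 − 6 = 9.
Ostley wins the head-to-head 9–6.

Ostley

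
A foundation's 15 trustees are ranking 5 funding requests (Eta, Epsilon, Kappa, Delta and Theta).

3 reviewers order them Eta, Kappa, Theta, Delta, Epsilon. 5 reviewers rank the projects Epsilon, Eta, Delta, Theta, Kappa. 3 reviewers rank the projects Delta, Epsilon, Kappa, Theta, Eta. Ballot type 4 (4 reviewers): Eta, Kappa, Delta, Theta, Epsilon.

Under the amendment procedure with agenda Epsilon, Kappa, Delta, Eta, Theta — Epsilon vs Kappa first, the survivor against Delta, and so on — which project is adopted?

Round 1: Epsilon vs Kappa — 8–7, Epsilon advances.
Round 2: Epsilon vs Delta — 5–10, Delta advances.
Round 3: Delta vs Eta — 3–12, Eta advances.
Round 4: Eta vs Theta — 12–3, Eta advances.
Eta survives the agenda.

Eta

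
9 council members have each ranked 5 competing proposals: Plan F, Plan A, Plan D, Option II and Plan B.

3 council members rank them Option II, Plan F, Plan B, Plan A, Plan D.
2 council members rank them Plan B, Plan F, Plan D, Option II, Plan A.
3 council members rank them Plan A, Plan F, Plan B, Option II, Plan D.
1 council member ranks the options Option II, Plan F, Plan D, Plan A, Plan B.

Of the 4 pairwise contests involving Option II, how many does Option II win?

Option II against each rival (9 council members):
Option II vs Plan F: Plan F, 5–4.
Option II vs Plan A: Option II is ranked higher on 3+2+1 = 6 ballots, Plan A on 3. Option II wins 6–3.
Option II vs Plan D: 3+3+1 = 7 for Option II, 2 for Plan D — Option II by 7–2.
Option II vs Plan B: 3+1 = 4 for Option II, 5 for Plan B — Plan B by 5–4.
Option II beats Plan A, Plan D; loses to Plan F, Plan B — 2 pairwise wins.

2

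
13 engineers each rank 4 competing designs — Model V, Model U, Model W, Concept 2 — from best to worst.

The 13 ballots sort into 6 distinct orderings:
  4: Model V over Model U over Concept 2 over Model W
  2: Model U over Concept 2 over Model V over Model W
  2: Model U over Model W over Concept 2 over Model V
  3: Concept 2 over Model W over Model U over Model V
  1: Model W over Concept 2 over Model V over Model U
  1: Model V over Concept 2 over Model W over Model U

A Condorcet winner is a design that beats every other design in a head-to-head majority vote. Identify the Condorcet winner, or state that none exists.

Model U

Pairwise majorities:
Model V vs Model U: Model V is ranked higher on 4+1+1 = 6 ballots, Model U on 7. Model U wins 7–6.
Model V vs Model W: 7 to 6, Model V.
Model V vs Concept 2: Model V is ranked higher on 4+1 = 5 ballots, Concept 2 on 8. Concept 2 wins 8–5.
Model U vs Model W: 8 to 5, Model U.
Model U vs Concept 2: 4+2+2 = 8 for Model U, 5 for Concept 2 — Model U by 8–5.
Model W vs Concept 2: Model W preferred on 2+1 = 3 ballots; Concept 2 wins 10–3.
Model U defeats every rival head-to-head and is the Condorcet winner.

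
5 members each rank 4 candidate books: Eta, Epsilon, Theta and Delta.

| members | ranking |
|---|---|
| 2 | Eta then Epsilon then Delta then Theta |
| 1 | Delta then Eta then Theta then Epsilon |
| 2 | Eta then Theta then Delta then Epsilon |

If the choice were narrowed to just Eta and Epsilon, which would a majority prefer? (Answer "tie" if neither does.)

Eta

Ballots ranking Eta above Epsilon: 2 + 1 + 2 = 5.
Ballots ranking Epsilon above Eta: 5 − 5 = 0.
Eta wins the head-to-head 5–0.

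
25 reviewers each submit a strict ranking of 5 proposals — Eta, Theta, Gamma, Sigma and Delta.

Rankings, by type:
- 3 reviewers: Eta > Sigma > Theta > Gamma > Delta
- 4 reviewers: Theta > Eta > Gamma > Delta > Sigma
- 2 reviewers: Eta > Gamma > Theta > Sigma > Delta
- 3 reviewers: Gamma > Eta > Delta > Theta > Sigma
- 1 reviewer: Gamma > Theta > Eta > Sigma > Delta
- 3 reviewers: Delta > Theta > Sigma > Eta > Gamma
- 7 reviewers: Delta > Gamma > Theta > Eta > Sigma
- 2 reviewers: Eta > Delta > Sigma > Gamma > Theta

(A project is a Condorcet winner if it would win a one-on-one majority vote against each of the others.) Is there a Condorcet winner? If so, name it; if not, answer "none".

Check each pair by majority over 25 ballots:
Eta vs Theta: Theta wins 15–10.
Eta vs Gamma: Eta, 14–11.
Eta vs Sigma: Eta, 22–3.
Eta–Delta: Eta 15–10.
Theta vs Gamma: Gamma wins 15–10.
Theta vs Sigma: Theta wins 20–5.
Theta vs Delta: Delta, 15–10.
Gamma vs Sigma: Gamma, 17–8.
Gamma vs Delta: Gamma wins 13–12.
Sigma vs Delta: Delta wins 19–6.
Each project drops at least one matchup (Eta loses to Theta; Theta loses to Gamma; Gamma loses to Eta; Sigma loses to Eta; Delta loses to Eta); the cycle Eta beats Gamma beats Theta beats Eta rules out a Condorcet winner.

none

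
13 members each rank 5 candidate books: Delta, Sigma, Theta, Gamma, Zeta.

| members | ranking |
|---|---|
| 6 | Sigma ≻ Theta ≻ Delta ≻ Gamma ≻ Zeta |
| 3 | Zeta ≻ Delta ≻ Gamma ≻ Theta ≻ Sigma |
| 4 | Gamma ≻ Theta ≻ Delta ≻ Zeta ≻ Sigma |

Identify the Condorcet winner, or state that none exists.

Head-to-head results (13 members):
Delta vs Sigma: 3+4 = 7 for Delta, 6 for Sigma — Delta by 7–6.
Delta vs Theta: Delta is ranked higher on 3 ballots, Theta on 10. Theta wins 10–3.
Delta vs Gamma: Delta is ranked higher on 6+3 = 9 ballots, Gamma on 4. Delta wins 9–4.
Delta vs Zeta: Delta preferred on 6+4 = 10 ballots; Delta wins 10–3.
Sigma vs Theta: 6 to 7, Theta.
Sigma vs Gamma: 6 to 7, Gamma.
Sigma vs Zeta: 6 for Sigma, 7 for Zeta — Zeta by 7–6.
Theta vs Gamma: Theta preferred on 6 ballots; Gamma wins 7–6.
Theta vs Zeta: 10 to 3, Theta.
Gamma vs Zeta: 6+4 = 10 for Gamma, 3 for Zeta — Gamma by 10–3.
Each book drops at least one matchup (Delta loses to Theta; Sigma loses to Delta; Theta loses to Gamma; Gamma loses to Delta; Zeta loses to Delta); the cycle Delta > Gamma > Theta > Delta rules out a Condorcet winner.

none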